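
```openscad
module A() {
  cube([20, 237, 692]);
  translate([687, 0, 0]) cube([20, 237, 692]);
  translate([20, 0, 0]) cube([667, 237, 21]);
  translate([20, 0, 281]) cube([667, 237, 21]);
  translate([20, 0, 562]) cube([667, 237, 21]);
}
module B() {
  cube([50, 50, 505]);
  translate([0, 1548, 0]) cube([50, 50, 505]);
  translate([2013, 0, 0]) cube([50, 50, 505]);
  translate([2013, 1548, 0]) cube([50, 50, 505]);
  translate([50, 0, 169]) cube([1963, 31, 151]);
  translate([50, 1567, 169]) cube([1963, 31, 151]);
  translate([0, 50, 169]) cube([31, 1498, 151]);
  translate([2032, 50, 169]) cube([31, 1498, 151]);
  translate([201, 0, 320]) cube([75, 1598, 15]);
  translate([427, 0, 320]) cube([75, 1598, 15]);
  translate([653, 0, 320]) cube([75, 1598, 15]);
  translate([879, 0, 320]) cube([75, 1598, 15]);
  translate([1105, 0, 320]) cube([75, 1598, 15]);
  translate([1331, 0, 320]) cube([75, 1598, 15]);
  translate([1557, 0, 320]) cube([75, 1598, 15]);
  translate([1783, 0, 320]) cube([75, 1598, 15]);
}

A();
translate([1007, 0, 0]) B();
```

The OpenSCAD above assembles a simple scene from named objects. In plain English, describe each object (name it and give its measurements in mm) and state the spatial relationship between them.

A is a bookshelf 707 mm wide overall, 237 mm deep and 692 mm tall. The two sides are 20 mm thick vertical panels. 3 horizontal shelves of 21 mm thickness span between the inner faces of the sides; the lowest shelf sits on the floor and shelves are stacked with a clear vertical gap of 260 mm between each pair.

B is a bed frame 2063 mm long (x) by 1598 mm wide (y). Four 50×50 mm corner posts, 505 mm tall, at the corners of the footprint. Four rails of 31 mm thickness and 151 mm height run between adjacent posts with their undersides at z = 169 mm, their outer faces flush with the outside of the frame (the two x-running rails run between the posts' inner faces; the two y-running rails run between the posts' inner faces). 8 slats, each 75 mm wide (x) and 15 mm thick, lie across the top of the two x-running rails, running the full 1598 mm width of the frame in y; the slats are evenly spaced along x between the inner faces of the end posts with equal gaps (rounded down to the nearest mm) at the −x end and between each pair — any rounding remainder accumulates at the +x end.

The bed frame is on the floor beside the bookshelf on its +x side.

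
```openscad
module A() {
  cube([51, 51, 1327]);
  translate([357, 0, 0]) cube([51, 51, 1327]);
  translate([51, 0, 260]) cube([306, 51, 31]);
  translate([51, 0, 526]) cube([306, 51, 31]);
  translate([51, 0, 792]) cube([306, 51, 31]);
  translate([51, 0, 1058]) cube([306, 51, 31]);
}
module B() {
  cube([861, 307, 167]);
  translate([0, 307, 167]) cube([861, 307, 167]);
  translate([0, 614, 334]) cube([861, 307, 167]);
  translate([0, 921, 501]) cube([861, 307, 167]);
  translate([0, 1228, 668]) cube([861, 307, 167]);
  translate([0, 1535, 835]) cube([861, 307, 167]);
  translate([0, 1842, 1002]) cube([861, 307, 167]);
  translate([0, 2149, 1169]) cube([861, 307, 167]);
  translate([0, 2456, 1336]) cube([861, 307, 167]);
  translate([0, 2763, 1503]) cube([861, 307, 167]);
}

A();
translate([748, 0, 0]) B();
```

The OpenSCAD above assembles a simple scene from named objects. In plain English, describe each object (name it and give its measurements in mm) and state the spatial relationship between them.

A is a straight ladder. Two 51×51 mm vertical rails, 1327 mm tall, stand 408 mm apart (outside-to-outside) with their front faces coplanar on the −y side. 4 rungs, each 51 mm deep and 31 mm tall, span between the inner faces of the rails, front faces flush with the rails. The lowest rung's underside is at z = 260 mm and rungs are spaced 266 mm apart (underside to underside).

B is a straight staircase of 10 solid steps. Each step is 861 mm wide (x), 307 mm deep (y, the going) and 167 mm tall (the rise). The first step rests on the floor; each subsequent step sits one going further in +y and one rise higher in +z, directly behind and above the previous step with no overlap.

The staircase is on the floor beside the ladder on its +x side.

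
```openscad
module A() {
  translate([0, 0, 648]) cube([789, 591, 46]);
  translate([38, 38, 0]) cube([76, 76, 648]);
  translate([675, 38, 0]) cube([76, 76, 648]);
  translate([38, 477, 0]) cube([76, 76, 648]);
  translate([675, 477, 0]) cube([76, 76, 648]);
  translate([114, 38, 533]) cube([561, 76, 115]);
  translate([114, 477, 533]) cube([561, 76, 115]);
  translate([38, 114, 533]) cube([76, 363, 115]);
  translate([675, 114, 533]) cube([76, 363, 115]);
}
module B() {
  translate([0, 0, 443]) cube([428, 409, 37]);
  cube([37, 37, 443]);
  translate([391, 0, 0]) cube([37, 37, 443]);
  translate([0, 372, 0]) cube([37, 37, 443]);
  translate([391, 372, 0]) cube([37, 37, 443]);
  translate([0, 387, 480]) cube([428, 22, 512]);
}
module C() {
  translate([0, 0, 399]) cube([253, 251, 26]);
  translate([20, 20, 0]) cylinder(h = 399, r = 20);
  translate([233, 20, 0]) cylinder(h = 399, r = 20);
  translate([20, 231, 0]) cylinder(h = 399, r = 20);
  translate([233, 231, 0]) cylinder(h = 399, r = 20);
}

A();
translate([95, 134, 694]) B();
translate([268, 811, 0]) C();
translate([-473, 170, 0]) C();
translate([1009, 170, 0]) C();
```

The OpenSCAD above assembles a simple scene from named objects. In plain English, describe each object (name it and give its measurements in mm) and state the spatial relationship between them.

A is a table with a 789×591 mm rectangular top, 46 mm thick, top surface at z = 694 mm, supported by four 76×76 mm square legs, each inset 38 mm from the nearest pair of top edges, running from the floor. Four apron rails, 76 mm thick and 115 mm tall, run between adjacent legs with their top edges flush with the underside of the top and their outer faces flush with the legs' outer faces.

B is a chair. The seat is a 428×409×37 mm slab with its top at z = 480 mm, on four 37×37 mm corner legs (flush with the seat edges, standing on z = 0). A flat backrest 22 mm thick, 512 mm tall, spans the full seat width and rises from the seat top along its +y edge, rear face flush with the rear of the seat.

C is a simple wooden stool: a rectangular seat 253 mm (x) by 251 mm (y), 26 mm thick, top face at z = 425 mm, on four round legs, each 40 mm in diameter. The legs rest on z = 0, each leg's axis is inset half a diameter from the nearest pair of seat edges (so the leg's bounding box is flush with the corner).

The chair is on top of the table. Three stools sit around the table at the +y, −x, +x sides.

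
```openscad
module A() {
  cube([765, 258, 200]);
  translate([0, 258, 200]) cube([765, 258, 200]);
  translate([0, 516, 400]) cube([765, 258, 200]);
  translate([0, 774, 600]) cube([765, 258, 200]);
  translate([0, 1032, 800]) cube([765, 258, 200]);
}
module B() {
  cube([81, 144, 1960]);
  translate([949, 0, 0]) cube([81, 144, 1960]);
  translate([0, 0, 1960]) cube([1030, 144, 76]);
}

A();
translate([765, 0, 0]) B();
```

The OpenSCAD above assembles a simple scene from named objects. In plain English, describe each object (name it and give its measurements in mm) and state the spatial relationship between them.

A is a straight staircase of 5 solid steps. Each step is 765 mm wide (x), 258 mm deep (y, the going) and 200 mm tall (the rise). The first step rests on the floor; each subsequent step sits one going further in +y and one rise higher in +z, directly behind and above the previous step with no overlap.

B is a rectangular door frame: two vertical jambs of 81×144 mm section, 1960 mm tall, with a clear opening 868 mm wide between their inner faces. A header 76 mm tall and 144 mm deep lies on top of the jambs and spans the full outside width.

The door frame is against the staircase's +x side, with their −y faces flush.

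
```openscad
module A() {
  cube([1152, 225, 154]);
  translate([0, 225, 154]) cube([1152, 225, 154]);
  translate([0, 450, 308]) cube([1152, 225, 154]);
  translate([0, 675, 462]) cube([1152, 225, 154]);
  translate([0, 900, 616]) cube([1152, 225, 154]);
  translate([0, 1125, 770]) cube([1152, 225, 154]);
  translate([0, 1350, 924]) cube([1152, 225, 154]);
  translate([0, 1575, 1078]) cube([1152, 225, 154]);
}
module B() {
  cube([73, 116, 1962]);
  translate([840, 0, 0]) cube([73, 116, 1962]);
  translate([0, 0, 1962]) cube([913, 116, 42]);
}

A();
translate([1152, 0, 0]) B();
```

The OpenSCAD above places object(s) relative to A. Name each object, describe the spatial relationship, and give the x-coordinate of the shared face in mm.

The staircase's +x face and the door frame's −x face are both at x = 1152 mm.

A is a staircase. B is a door frame. The door frame is against the staircase's +x side, with their −y faces flush. The x-coordinate of the shared face is 1152 mm.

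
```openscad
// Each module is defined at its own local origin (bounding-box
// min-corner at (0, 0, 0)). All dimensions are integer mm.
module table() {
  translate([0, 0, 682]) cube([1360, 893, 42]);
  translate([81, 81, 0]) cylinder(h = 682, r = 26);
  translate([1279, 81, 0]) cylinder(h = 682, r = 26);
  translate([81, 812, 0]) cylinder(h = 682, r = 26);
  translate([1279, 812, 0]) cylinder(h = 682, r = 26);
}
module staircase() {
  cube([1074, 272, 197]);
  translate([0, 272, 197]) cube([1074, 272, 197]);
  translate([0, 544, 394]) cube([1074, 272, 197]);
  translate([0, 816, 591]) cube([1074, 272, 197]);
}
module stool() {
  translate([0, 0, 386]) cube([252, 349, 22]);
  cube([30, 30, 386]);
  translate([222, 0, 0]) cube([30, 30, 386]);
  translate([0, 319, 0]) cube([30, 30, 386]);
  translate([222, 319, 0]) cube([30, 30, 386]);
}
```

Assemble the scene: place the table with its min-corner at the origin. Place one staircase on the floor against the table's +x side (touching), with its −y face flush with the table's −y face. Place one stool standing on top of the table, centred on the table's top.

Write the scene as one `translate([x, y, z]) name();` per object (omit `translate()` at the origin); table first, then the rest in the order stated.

table();
translate([1360, 0, 0]) staircase();
translate([554, 272, 724]) stool();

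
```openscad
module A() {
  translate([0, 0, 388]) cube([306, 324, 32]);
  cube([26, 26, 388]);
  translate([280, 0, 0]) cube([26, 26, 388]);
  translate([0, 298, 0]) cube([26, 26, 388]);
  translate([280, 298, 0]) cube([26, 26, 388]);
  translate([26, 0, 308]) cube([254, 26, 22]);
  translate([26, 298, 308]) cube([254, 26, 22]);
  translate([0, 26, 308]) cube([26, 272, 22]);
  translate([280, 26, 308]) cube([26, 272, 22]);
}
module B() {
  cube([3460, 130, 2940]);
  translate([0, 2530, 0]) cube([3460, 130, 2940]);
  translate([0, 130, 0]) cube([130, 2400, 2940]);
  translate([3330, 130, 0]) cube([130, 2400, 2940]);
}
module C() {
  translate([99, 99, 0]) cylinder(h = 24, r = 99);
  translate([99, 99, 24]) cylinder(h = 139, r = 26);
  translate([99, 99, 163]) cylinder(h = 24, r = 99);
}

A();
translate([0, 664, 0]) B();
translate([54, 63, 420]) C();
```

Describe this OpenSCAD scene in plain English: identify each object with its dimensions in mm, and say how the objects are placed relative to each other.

A is a four-legged stool. The seat is 306×324 mm, 32 mm thick, top at z = 420 mm. It stands on four square legs, each 26×26 mm in cross-section, from z = 0 to the seat underside, each flush with a corner of the seat. Four stretchers, 26 mm wide and 22 mm tall, connect adjacent legs with their undersides at z = 308 mm, each running between the inner faces of the legs it joins and aligned with the legs' outer faces on the other axis.

B is the wall frame of a small rectangular building: four walls, each 2940 mm tall and 130 mm thick, enclosing a footprint 3460 mm (x) by 2660 mm (y) outside-to-outside, with no floor or roof. The front and back walls (the −y and +y sides) span the full width; the two side walls fit between them.

C is a spool: two coaxial disc flanges of radius 99 mm and thickness 24 mm, joined by a core cylinder of radius 26 mm and height 139 mm. The lower flange rests on z = 0 and the three cylinders share a vertical axis.

The house frame is on the floor beside the stool on its +y side. The spool is on top of the stool, centred.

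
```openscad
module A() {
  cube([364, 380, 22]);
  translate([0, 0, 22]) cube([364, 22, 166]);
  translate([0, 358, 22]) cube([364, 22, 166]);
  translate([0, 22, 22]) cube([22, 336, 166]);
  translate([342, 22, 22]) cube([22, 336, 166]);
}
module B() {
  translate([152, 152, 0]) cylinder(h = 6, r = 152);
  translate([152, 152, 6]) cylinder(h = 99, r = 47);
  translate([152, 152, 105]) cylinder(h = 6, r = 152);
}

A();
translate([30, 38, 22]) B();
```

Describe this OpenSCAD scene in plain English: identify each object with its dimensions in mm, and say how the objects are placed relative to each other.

A is an open-topped rectangular box: outside dimensions 364×380×188 mm, with a uniform wall and base thickness of 22 mm. The base is a full 364×380 slab on the floor; four walls sit on top of the base. The front and back walls (the −y and +y sides) span the full width; the two side walls fit between them.

B is a spool: two coaxial disc flanges of radius 152 mm and thickness 6 mm, joined by a core cylinder of radius 47 mm and height 99 mm. The lower flange rests on z = 0 and the three cylinders share a vertical axis.

The spool sits inside the open box, centred.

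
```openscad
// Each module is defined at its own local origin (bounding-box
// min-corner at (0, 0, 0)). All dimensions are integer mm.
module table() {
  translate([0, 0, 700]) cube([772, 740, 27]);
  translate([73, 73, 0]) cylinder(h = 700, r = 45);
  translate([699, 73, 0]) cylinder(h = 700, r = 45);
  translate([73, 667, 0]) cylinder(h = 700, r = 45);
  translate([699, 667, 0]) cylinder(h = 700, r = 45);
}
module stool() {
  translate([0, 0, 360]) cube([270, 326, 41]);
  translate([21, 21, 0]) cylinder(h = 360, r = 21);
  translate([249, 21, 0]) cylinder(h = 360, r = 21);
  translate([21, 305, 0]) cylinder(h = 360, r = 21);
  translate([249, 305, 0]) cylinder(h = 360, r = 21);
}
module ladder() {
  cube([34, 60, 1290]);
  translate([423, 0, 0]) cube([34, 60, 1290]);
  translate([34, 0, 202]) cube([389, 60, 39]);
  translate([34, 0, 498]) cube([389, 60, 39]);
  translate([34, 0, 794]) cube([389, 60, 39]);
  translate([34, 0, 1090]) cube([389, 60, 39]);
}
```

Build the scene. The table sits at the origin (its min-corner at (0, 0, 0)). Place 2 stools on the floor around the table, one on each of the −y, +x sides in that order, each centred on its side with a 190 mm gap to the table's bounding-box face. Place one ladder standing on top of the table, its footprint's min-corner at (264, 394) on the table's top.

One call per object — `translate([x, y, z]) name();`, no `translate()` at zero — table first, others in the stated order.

table();
translate([251, -516, 0]) stool();
translate([962, 207, 0]) stool();
translate([264, 394, 727]) ladder();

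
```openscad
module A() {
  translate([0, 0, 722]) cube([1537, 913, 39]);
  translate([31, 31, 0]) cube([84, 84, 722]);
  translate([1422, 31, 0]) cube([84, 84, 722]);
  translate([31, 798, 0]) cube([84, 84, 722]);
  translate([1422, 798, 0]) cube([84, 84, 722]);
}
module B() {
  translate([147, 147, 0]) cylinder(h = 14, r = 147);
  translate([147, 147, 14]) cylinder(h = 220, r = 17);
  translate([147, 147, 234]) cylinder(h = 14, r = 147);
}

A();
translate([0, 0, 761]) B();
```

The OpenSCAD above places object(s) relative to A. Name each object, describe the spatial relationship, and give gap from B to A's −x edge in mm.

The spool's min-x is at 0; the table's min-x is 0; gap = 0 mm.

A is a table. B is a spool. The spool is on top of the table. The gap from the spool to the table's −x edge is 0 mm.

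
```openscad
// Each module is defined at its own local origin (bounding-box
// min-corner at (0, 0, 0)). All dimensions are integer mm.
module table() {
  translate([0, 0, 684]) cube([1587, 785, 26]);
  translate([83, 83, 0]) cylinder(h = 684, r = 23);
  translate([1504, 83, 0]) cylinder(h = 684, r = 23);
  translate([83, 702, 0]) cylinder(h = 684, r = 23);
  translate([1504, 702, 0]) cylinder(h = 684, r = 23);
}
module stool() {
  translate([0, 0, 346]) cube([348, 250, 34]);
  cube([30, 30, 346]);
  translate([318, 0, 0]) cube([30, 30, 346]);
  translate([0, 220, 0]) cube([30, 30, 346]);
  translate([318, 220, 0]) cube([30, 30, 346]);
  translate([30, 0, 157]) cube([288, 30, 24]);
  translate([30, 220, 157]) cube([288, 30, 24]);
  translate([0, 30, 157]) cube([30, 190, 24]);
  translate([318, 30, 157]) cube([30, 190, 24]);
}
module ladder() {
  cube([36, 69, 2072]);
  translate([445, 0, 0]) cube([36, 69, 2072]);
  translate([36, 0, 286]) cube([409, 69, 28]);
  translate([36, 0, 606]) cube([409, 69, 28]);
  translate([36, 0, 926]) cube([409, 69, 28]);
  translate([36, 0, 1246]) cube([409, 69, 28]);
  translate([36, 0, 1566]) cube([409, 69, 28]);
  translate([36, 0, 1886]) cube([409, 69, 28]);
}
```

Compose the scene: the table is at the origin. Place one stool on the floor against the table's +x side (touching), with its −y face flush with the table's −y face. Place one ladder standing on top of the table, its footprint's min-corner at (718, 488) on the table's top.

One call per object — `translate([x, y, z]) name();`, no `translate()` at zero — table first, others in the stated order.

table();
translate([1587, 0, 0]) stool();
translate([718, 488, 710]) ladder();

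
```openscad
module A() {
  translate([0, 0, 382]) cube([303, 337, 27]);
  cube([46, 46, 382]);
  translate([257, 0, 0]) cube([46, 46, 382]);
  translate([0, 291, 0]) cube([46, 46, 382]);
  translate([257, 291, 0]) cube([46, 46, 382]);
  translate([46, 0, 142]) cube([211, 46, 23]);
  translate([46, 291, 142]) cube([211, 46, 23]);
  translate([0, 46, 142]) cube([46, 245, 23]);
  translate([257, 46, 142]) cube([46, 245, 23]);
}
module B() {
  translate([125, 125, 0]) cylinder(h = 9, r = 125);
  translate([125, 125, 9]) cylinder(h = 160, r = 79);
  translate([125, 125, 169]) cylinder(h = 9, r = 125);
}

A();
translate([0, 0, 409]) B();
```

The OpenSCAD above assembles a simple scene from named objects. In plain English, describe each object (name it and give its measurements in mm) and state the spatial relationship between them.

A is a simple wooden stool: a rectangular seat 303 mm (x) by 337 mm (y), 27 mm thick, top face at z = 409 mm, on four square legs, each 46×46 mm in cross-section. The legs rest on z = 0, each flush with a corner of the seat. Four stretchers, 46 mm wide and 23 mm tall, connect adjacent legs with their undersides at z = 142 mm, each running between the inner faces of the legs it joins and aligned with the legs' outer faces on the other axis.

B is a spool: two coaxial disc flanges of radius 125 mm and thickness 9 mm, joined by a core cylinder of radius 79 mm and height 160 mm. The lower flange rests on z = 0 and the three cylinders share a vertical axis.

The spool is on top of the stool.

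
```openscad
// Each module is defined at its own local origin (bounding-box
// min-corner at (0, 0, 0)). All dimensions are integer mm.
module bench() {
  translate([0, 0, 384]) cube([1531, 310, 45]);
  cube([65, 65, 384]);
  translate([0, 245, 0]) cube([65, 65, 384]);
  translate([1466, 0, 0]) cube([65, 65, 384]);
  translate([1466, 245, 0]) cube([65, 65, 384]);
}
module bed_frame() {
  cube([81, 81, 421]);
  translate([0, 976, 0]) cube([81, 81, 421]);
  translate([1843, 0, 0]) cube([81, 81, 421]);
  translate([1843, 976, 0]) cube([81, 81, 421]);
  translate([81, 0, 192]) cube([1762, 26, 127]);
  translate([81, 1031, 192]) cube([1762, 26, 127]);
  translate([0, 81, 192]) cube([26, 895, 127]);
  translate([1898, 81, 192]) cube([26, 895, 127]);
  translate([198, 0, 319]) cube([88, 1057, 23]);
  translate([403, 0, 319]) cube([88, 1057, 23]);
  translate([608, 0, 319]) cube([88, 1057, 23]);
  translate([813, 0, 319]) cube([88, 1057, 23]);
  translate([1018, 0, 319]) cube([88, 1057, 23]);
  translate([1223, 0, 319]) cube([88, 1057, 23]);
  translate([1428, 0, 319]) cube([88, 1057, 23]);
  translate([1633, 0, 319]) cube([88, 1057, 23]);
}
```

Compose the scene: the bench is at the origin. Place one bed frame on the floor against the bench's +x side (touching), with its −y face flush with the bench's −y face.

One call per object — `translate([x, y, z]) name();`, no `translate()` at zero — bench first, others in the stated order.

bench();
translate([1531, 0, 0]) bed_frame();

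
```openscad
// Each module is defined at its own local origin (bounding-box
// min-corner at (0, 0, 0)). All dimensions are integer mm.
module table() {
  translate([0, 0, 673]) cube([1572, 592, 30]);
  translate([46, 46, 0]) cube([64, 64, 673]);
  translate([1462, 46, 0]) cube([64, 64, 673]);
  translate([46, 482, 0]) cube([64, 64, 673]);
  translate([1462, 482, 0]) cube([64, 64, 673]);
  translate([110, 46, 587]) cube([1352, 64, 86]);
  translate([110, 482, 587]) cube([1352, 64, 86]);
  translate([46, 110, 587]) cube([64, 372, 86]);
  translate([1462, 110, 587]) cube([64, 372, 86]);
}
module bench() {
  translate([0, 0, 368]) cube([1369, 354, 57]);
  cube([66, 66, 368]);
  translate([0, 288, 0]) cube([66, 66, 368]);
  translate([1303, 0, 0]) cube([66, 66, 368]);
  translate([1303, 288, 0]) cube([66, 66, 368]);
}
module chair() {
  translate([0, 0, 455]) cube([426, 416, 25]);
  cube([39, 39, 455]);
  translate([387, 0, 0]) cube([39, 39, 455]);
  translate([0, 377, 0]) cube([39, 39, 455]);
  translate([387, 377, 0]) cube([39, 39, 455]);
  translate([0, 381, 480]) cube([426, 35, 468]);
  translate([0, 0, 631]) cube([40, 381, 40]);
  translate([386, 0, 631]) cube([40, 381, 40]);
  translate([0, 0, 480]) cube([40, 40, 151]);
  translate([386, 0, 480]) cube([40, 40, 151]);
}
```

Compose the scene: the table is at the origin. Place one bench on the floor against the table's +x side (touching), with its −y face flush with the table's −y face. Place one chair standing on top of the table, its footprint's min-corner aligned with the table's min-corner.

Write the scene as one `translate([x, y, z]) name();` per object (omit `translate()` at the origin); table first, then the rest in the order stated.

table();
translate([1572, 0, 0]) bench();
translate([0, 0, 703]) chair();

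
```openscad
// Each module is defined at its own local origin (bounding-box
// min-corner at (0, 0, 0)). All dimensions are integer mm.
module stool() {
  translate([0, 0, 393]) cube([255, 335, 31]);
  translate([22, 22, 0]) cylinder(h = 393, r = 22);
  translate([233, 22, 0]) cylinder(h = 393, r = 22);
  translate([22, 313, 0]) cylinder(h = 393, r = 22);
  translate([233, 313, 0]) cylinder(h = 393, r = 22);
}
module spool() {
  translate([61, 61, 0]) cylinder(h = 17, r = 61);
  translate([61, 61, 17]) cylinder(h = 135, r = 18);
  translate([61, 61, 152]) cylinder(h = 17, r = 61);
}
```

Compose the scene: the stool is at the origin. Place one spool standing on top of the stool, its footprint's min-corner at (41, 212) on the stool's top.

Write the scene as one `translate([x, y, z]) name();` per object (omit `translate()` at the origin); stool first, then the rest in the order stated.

stool();
translate([41, 212, 424]) spool();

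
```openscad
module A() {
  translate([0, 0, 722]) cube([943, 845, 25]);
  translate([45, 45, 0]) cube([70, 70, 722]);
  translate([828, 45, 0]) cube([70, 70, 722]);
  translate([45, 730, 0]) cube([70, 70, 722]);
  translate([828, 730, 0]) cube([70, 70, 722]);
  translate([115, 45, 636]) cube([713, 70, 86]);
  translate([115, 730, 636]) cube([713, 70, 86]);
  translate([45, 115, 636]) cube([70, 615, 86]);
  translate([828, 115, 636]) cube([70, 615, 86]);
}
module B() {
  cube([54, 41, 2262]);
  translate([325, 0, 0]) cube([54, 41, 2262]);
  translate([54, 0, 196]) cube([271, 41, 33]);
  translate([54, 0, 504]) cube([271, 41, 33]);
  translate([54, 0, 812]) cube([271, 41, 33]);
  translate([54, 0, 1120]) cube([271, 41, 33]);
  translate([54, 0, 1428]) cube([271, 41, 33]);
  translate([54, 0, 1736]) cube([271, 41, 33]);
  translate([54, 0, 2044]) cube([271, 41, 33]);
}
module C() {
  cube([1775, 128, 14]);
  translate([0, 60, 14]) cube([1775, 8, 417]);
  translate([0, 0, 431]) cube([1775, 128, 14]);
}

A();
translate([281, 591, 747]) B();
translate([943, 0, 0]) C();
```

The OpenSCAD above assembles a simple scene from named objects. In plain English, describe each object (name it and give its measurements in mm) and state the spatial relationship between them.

A is a table: top 943 mm (x) × 845 mm (y), 25 mm thick, upper face at z = 747 mm, on four 70×70 mm square legs, each inset 45 mm from the nearest pair of top edges, running from z = 0 to the bottom of the top. Four apron rails, 70 mm thick and 86 mm tall, run between adjacent legs with their top edges flush with the underside of the top and their outer faces flush with the legs' outer faces.

B is a wooden ladder with two side rails of 54×41 mm section and 2262 mm height, set 379 mm apart overall. Between them run 7 rectangular rungs (41 mm deep, 33 mm thick), front faces flush with the rails' −y face. The bottom of the first rung is 196 mm above the floor and each subsequent rung is 308 mm higher than the one below.

C is an I-beam lying along x, 1775 mm long. Overall section height 445 mm. Two flanges 128 mm wide (y) and 14 mm thick, one on the floor and one at the top; a web 8 mm thick runs between them, centred on the flange width.

The ladder is on top of the table. The I-beam is against the table's +x side, with their −y faces flush.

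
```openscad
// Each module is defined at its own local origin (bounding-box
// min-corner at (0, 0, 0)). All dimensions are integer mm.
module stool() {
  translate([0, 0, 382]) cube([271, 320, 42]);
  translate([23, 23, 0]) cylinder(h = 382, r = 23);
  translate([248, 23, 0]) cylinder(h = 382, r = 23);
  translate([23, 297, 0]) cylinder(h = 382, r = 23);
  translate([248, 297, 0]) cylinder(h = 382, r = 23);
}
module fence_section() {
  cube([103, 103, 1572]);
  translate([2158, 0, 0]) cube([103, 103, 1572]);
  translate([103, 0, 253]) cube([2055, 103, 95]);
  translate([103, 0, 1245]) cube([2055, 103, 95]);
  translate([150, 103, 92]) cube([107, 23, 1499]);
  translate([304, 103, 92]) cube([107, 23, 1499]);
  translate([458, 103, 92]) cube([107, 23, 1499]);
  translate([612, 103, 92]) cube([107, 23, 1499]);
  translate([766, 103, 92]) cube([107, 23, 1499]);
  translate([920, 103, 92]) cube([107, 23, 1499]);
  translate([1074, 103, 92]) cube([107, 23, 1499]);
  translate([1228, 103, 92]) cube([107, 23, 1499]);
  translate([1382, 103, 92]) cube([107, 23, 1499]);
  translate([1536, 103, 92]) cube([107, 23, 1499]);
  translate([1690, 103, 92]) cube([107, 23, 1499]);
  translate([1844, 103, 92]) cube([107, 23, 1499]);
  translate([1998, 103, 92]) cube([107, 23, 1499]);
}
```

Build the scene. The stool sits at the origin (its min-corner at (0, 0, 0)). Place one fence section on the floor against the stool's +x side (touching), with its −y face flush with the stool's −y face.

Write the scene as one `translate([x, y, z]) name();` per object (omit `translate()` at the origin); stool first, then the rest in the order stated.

stool();
translate([271, 0, 0]) fence_section();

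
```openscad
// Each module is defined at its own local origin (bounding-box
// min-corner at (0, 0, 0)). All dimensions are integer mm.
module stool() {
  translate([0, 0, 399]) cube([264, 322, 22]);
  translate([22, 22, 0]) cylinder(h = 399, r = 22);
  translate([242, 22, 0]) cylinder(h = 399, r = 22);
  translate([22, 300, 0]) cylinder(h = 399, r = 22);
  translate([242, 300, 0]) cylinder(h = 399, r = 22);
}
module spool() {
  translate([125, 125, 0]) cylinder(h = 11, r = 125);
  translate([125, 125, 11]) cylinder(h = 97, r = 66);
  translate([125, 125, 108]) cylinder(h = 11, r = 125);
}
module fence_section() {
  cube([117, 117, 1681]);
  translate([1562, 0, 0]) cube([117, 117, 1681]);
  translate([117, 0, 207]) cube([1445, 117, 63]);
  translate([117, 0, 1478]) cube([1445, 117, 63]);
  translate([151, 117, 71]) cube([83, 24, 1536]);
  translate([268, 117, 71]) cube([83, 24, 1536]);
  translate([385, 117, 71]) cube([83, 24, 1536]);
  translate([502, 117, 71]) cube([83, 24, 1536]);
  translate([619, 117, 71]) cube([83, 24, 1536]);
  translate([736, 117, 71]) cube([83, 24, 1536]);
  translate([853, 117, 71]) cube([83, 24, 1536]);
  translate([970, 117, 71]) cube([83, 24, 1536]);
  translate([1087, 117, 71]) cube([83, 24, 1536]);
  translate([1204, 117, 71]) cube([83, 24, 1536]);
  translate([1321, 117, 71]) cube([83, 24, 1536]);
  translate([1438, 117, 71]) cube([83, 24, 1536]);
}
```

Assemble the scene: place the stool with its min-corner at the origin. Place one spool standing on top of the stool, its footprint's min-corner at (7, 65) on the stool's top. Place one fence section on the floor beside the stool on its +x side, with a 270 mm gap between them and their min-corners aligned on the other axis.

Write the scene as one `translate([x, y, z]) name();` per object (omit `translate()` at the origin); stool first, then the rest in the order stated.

stool();
translate([7, 65, 421]) spool();
translate([534, 0, 0]) fence_section();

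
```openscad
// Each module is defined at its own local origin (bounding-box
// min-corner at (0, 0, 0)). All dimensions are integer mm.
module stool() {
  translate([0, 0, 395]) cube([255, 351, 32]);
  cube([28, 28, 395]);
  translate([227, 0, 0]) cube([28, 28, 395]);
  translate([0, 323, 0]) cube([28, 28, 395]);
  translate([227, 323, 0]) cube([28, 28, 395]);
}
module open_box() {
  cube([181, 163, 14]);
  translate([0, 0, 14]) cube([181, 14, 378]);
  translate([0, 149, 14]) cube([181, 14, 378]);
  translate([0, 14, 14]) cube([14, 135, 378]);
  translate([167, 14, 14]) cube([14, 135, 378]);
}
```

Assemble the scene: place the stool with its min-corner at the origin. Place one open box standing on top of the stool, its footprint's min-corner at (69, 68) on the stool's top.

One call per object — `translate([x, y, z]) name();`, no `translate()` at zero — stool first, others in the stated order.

stool();
translate([69, 68, 427]) open_box();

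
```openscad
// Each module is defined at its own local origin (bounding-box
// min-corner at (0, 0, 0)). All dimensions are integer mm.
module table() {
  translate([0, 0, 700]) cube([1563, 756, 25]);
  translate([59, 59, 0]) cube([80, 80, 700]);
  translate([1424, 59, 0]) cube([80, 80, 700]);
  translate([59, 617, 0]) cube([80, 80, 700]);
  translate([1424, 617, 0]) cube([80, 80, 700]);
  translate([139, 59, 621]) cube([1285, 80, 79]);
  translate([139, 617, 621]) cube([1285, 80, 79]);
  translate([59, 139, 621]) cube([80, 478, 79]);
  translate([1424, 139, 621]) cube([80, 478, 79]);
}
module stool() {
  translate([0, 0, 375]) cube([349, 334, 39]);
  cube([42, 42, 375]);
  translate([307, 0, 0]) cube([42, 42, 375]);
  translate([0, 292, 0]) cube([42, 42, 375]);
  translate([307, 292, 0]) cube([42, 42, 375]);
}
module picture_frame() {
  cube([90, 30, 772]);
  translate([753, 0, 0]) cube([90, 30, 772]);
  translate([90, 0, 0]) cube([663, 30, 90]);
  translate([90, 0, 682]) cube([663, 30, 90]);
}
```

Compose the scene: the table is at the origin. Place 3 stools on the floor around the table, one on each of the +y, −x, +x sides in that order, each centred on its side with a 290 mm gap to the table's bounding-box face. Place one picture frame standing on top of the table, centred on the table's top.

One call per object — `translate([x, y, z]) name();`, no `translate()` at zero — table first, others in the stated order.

table();
translate([607, 1046, 0]) stool();
translate([-639, 211, 0]) stool();
translate([1853, 211, 0]) stool();
translate([360, 363, 725]) picture_frame();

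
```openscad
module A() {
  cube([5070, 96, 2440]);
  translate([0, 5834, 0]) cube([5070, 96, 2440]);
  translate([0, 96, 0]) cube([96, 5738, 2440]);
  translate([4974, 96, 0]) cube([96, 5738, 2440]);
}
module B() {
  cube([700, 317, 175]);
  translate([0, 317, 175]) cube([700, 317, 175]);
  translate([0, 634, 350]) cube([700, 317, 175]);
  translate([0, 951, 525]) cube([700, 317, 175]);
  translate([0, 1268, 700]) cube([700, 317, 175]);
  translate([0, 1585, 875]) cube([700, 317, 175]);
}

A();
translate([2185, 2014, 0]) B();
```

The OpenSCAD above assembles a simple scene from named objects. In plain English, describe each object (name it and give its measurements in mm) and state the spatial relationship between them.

A is the wall frame of a small rectangular building: four walls, each 2440 mm tall and 96 mm thick, enclosing a footprint 5070 mm (x) by 5930 mm (y) outside-to-outside, with no floor or roof. The front and back walls (the −y and +y sides) span the full width; the two side walls fit between them.

B is a run of 6 identical solid stair steps. Each tread is 700×317 mm and each step block is 175 mm high. Step 1 rests on the floor; step k is offset from step 1 by (k−1)×317 mm in y and (k−1)×175 mm in z.

The staircase sits inside the house frame, centred.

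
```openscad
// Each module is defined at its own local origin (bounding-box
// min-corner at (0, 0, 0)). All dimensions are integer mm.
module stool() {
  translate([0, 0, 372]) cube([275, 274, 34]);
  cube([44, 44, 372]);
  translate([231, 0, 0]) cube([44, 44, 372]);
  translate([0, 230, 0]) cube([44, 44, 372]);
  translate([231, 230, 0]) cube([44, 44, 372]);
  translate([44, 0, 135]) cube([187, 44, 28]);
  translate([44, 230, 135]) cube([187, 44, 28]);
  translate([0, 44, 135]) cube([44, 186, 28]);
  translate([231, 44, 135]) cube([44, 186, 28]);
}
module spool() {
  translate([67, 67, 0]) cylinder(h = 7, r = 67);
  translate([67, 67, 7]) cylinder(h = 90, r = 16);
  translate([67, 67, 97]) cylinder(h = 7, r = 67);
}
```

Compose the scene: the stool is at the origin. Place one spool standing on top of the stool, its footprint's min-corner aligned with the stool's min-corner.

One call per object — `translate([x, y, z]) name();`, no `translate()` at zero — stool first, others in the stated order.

stool();
translate([0, 0, 406]) spool();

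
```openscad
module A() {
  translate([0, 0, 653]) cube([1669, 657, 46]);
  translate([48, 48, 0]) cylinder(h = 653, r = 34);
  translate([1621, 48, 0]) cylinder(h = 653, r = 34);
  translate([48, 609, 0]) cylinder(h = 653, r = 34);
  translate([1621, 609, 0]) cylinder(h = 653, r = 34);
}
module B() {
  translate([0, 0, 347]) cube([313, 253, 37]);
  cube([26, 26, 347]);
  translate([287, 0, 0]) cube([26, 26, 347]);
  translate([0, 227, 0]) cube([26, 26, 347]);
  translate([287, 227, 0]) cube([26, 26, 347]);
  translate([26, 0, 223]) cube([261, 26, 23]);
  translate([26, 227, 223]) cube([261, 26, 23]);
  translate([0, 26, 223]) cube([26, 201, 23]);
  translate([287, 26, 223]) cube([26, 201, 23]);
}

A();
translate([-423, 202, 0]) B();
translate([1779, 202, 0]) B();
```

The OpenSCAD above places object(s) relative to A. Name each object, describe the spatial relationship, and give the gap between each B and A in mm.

A is a table. B is a stool. Two stools sit around the table at the −x, +x sides. The gap between each stool and the table is 110 mm.

Each stool's nearest face is 110 mm from the table's bounding box.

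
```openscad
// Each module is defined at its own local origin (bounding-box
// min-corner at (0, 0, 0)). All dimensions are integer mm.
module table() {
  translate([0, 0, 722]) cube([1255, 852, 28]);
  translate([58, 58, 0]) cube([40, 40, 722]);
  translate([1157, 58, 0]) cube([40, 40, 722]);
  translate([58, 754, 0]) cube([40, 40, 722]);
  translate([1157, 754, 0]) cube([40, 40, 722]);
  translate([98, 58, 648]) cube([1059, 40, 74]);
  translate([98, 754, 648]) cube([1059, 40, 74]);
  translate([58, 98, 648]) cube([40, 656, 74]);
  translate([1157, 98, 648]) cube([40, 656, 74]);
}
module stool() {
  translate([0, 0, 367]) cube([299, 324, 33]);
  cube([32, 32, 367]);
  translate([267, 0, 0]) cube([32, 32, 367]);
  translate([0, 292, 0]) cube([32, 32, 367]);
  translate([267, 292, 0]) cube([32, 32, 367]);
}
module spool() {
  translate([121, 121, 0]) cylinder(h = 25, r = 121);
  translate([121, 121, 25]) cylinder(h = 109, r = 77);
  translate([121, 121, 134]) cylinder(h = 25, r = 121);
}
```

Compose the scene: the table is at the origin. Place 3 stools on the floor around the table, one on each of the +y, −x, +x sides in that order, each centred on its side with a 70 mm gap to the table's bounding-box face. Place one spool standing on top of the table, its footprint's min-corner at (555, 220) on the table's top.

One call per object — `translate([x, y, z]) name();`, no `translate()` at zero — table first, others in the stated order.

table();
translate([478, 922, 0]) stool();
translate([-369, 264, 0]) stool();
translate([1325, 264, 0]) stool();
translate([555, 220, 750]) spool();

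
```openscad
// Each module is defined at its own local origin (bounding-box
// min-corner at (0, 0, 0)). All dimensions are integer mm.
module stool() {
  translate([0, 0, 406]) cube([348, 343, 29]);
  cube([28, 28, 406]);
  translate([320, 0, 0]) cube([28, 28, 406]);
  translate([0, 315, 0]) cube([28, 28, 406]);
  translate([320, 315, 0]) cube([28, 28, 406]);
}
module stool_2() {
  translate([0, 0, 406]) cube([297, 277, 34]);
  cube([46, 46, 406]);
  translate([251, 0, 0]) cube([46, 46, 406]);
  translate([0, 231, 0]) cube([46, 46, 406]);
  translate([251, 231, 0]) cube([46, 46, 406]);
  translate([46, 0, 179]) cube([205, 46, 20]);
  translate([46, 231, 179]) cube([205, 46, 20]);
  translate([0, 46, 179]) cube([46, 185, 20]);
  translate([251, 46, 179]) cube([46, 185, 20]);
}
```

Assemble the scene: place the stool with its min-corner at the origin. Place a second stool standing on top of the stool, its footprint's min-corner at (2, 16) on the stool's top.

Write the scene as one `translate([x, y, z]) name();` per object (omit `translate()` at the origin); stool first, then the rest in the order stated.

stool();
translate([2, 16, 435]) stool_2();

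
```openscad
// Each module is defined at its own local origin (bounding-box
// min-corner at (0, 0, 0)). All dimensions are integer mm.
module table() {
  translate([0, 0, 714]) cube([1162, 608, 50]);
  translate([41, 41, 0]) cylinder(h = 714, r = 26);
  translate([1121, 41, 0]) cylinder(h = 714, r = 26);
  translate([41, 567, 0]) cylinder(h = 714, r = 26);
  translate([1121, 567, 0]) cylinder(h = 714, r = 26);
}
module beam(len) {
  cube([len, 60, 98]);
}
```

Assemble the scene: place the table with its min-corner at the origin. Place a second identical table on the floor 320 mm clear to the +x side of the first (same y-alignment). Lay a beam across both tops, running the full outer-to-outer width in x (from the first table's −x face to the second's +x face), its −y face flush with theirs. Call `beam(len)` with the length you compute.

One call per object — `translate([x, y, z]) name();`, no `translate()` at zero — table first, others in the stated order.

table();
translate([1482, 0, 0]) table();
translate([0, 0, 764]) beam(2644);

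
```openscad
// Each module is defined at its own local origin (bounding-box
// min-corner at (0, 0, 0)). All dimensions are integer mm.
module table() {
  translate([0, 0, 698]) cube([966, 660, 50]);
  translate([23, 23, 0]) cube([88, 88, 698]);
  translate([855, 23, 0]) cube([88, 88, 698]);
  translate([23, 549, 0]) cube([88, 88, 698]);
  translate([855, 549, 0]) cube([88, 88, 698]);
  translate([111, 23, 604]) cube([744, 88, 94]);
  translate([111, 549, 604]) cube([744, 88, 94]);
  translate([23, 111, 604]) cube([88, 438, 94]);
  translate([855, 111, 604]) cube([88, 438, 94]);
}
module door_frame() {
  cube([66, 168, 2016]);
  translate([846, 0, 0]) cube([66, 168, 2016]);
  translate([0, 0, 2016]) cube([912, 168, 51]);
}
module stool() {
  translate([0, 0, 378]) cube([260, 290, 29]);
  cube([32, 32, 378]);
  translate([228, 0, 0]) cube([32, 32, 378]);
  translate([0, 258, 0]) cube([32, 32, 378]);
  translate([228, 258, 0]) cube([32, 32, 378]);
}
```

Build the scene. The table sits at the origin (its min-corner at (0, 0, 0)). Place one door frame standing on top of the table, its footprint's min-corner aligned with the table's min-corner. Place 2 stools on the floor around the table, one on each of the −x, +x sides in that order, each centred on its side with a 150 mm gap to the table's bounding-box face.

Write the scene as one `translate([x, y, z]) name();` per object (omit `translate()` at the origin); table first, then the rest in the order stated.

table();
translate([0, 0, 748]) door_frame();
translate([-410, 185, 0]) stool();
translate([1116, 185, 0]) stool();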